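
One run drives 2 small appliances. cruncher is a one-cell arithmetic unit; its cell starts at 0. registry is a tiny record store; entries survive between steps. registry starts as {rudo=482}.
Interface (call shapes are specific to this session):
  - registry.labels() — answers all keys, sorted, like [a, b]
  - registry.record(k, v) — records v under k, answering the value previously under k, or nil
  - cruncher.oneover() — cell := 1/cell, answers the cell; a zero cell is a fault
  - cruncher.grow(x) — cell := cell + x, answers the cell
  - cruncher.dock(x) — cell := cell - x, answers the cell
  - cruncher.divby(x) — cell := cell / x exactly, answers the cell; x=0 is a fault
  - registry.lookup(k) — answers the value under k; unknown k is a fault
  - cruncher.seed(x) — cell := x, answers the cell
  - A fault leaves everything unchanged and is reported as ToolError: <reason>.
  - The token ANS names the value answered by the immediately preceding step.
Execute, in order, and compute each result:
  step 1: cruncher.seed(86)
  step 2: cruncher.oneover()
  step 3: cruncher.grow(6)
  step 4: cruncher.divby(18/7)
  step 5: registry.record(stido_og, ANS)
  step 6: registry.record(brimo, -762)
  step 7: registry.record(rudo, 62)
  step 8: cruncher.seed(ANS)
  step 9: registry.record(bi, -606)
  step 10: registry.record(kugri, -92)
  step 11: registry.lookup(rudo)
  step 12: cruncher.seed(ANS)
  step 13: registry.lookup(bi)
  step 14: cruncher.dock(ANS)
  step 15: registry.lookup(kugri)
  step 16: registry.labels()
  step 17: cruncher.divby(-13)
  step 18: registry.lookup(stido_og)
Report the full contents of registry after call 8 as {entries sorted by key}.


Invoking cruncher.seed on x=86, → 86.
Invoking cruncher.oneover, yielding 1/86.
Next I call cruncher.grow on x=6, giving 517/86.
Now I run cruncher.divby on x=18/7, and get 3619/1548.
I use registry.record on k=stido_og, v=ANS, giving nil.
Using registry.record on k=brimo, v=-762, and see nil.
I invoke registry.record on k=rudo, v=62, and observe 482.
Then cruncher.seed on x=ANS, — result: 482.
I run registry.record on k=bi, v=-606, → nil.
I call registry.record on k=kugri, v=-92, → nil.
Using registry.lookup on k=rudo, → 62.
I invoke cruncher.seed on x=ANS, and observe 62.
Using registry.lookup on k=bi, and observe -606.
Now I run cruncher.dock on x=ANS, giving 668.
I try registry.lookup on k=kugri: -92.
Invoking registry.labels, which returns [bi, brimo, kugri, rudo, stido_og].
I use cruncher.divby on x=-13, and get -668/13.
Now I run registry.lookup on k=stido_og: 3619/1548.

Answer: {brimo=-762, rudo=62, stido_og=3619/1548}


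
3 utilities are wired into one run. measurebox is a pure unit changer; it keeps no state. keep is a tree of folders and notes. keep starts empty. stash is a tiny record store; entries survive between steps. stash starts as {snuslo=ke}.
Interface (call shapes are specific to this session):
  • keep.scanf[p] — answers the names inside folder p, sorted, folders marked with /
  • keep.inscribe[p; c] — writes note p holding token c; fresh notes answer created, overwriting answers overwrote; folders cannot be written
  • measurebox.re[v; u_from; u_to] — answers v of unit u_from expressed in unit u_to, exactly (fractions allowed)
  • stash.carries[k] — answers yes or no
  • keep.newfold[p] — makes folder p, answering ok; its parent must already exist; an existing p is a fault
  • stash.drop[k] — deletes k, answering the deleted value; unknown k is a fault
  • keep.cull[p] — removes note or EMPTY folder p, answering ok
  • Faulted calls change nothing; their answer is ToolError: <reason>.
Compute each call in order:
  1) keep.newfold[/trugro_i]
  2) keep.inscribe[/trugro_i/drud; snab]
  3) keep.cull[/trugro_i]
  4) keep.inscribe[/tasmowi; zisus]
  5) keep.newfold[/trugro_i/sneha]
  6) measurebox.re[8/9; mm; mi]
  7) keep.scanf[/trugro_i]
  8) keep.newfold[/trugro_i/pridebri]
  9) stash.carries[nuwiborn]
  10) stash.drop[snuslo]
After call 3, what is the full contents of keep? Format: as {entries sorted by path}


Answer: {trugro_i/, trugro_i/drud=snab}

Derivation:
# 1. keep.newfold(p→/trugro_i) ~> ok
# 2. keep.inscribe(p→/trugro_i/drud, c→snab) ~> created
# 3. keep.cull(p→/trugro_i) ~> ToolError: not empty
# 4. keep.inscribe(p→/tasmowi, c→zisus) ~> created
# 5. keep.newfold(p→/trugro_i/sneha) ~> ok
# 6. measurebox.re(v→8/9, u_from→mm, u_to→mi) ~> 1/1810512
# 7. keep.scanf(p→/trugro_i) ~> [drud, sneha/]
# 8. keep.newfold(p→/trugro_i/pridebri) ~> ok
# 9. stash.carries(k→nuwiborn) ~> no
# 10. stash.drop(k→snuslo) ~> ke


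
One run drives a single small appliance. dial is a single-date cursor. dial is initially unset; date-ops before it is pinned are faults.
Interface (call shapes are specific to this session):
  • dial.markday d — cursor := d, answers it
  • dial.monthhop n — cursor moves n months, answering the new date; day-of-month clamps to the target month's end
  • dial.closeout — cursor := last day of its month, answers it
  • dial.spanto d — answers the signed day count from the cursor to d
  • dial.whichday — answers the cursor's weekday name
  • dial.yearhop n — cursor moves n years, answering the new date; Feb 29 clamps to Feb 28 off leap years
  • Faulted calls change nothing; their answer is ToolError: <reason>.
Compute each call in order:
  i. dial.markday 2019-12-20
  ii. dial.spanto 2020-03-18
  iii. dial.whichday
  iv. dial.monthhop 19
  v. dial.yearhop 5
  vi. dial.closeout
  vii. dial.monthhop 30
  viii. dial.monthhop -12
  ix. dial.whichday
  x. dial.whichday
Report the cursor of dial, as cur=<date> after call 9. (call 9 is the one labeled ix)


Answer: cur=2028-01-31

Derivation:
// 1. dial.markday(d='2019-12-20') == 2019-12-20
// 2. dial.spanto(d='2020-03-18') == 89
// 3. dial.whichday() == Friday
// 4. dial.monthhop(n='19') == 2021-07-20
// 5. dial.yearhop(n='5') == 2026-07-20
// 6. dial.closeout() == 2026-07-31
// 7. dial.monthhop(n='30') == 2029-01-31
// 8. dial.monthhop(n='-12') == 2028-01-31
// 9. dial.whichday() == Monday
// 10. dial.whichday() == Monday


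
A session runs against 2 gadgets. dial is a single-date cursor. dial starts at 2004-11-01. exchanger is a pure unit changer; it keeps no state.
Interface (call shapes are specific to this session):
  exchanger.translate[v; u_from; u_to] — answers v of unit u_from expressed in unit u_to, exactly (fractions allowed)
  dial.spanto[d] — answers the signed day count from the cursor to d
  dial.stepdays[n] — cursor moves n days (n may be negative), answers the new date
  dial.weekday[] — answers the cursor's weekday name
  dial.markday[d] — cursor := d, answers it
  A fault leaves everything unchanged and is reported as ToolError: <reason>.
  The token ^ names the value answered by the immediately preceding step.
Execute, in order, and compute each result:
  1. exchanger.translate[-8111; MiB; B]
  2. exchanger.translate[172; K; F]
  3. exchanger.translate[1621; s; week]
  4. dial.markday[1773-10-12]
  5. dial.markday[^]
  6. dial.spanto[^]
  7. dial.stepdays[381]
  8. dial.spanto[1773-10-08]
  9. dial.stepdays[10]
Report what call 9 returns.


Answer: 1774-11-07

Derivation:
$ exchanger.translate v→-8111 u_from→MiB u_to→B
  -8504999936
$ exchanger.translate v→172 u_from→K u_to→F
  -15007/100
$ exchanger.translate v→1621 u_from→s u_to→week
  1621/604800
$ dial.markday d→1773-10-12
  1773-10-12
$ dial.markday d→^
  1773-10-12
$ dial.spanto d→^
  0
$ dial.stepdays n→381
  1774-10-28
$ dial.spanto d→1773-10-08
  -385
$ dial.stepdays n→10
  1774-11-07


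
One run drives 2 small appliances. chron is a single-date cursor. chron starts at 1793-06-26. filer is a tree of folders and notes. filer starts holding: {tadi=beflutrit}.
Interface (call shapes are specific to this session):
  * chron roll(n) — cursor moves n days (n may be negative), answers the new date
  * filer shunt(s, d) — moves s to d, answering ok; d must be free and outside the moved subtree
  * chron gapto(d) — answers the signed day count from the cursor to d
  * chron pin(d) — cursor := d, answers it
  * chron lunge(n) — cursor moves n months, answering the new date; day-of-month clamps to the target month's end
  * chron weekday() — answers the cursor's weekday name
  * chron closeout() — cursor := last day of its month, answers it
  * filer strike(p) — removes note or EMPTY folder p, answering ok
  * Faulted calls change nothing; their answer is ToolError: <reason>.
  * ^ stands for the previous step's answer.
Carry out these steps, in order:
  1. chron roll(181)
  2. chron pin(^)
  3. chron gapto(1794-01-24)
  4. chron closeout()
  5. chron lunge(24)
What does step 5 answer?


Answer: 1795-12-31

Derivation:
~$ chron roll n=181
[out] 1793-12-24
~$ chron pin d=^
[out] 1793-12-24
~$ chron gapto d=1794-01-24
[out] 31
~$ chron closeout
[out] 1793-12-31
~$ chron lunge n=24
[out] 1795-12-31


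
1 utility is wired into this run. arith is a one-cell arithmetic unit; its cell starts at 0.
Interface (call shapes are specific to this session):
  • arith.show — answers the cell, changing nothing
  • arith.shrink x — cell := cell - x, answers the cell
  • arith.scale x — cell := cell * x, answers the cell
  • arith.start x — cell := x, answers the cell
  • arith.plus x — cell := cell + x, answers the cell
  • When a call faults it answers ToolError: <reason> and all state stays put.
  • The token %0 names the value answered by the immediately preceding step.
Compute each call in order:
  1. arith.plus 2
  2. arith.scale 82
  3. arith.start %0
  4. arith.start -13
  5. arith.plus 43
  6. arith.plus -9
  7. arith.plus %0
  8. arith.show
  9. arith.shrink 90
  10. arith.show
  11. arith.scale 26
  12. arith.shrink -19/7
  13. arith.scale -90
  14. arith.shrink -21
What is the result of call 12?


Answer: -8717/7

Derivation:
I call plus(x='2'), — result: 2.
Next I call scale(x='82'), and observe 164.
I use start(x='%0'), and see 164.
Then start(x='-13'), and get -13.
Using plus(x='43'), giving 30.
Now I run plus(x='-9'), yielding 21.
I invoke plus(x='%0'), giving 42.
I use show(), and observe 42.
I try shrink(x='90'), and get -48.
Invoking show, — result: -48.
I invoke scale(x='26'), and get -1248.
Using shrink(x='-19/7'), — result: -8717/7.
Now I run scale(x='-90'), which returns 784530/7.
I run shrink(x='-21'), and observe 784677/7.


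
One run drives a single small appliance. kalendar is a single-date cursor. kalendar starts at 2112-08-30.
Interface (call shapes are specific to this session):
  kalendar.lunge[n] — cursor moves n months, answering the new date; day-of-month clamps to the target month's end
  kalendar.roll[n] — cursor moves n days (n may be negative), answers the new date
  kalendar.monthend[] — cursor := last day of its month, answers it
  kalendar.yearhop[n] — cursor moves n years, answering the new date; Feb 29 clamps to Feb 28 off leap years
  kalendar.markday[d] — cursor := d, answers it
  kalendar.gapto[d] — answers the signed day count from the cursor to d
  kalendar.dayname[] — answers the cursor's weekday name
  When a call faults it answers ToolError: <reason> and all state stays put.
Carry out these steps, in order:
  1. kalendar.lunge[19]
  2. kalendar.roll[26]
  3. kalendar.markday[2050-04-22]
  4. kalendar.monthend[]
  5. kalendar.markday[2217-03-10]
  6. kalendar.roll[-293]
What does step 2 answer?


>> lunge(n=19)
<< 2114-03-30
>> roll(n=26)
<< 2114-04-25
>> markday(d=2050-04-22)
<< 2050-04-22
>> monthend()
<< 2050-04-30
>> markday(d=2217-03-10)
<< 2217-03-10
>> roll(n=-293)
<< 2216-05-21

Answer: 2114-04-25


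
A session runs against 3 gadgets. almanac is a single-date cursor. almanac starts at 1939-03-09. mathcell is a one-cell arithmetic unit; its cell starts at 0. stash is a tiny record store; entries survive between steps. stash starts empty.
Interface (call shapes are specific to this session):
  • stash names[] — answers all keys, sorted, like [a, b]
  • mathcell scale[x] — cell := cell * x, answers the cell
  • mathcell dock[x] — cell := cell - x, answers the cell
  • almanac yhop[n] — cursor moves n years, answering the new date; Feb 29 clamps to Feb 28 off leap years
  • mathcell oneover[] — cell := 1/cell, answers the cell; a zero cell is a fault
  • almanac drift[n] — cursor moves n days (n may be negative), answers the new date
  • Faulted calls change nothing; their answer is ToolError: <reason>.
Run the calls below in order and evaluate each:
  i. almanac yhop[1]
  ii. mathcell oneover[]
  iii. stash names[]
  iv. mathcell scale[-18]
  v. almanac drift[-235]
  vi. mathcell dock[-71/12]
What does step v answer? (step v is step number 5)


·→ almanac yhop(n: 1)
·← 1940-03-09
·→ mathcell oneover()
·← ToolError: reciprocal of zero
·→ stash names()
·← []
·→ mathcell scale(x: -18)
·← 0
·→ almanac drift(n: -235)
·← 1939-07-18
·→ mathcell dock(x: -71/12)
·← 71/12

Answer: 1939-07-18


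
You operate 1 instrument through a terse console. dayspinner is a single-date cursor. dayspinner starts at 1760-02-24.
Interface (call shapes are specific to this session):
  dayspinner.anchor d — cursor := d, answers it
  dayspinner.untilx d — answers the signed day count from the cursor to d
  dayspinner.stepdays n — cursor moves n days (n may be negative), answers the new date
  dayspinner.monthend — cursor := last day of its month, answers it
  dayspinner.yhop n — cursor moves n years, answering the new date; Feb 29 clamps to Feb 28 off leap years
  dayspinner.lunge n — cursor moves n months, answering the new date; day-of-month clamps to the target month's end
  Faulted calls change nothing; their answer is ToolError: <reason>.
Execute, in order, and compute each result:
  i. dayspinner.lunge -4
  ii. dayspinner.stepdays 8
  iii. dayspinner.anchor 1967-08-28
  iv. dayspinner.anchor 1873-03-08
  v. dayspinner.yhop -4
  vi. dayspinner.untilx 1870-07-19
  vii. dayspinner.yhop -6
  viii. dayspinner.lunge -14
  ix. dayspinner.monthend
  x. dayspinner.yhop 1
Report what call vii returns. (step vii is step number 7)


Do: dayspinner.lunge[n: -4]
See: 1759-10-24
Do: dayspinner.stepdays[n: 8]
See: 1759-11-01
Do: dayspinner.anchor[d: 1967-08-28]
See: 1967-08-28
Do: dayspinner.anchor[d: 1873-03-08]
See: 1873-03-08
Do: dayspinner.yhop[n: -4]
See: 1869-03-08
Do: dayspinner.untilx[d: 1870-07-19]
See: 498
Do: dayspinner.yhop[n: -6]
See: 1863-03-08
Do: dayspinner.lunge[n: -14]
See: 1862-01-08
Do: dayspinner.monthend[]
See: 1862-01-31
Do: dayspinner.yhop[n: 1]
See: 1863-01-31

Answer: 1863-03-08


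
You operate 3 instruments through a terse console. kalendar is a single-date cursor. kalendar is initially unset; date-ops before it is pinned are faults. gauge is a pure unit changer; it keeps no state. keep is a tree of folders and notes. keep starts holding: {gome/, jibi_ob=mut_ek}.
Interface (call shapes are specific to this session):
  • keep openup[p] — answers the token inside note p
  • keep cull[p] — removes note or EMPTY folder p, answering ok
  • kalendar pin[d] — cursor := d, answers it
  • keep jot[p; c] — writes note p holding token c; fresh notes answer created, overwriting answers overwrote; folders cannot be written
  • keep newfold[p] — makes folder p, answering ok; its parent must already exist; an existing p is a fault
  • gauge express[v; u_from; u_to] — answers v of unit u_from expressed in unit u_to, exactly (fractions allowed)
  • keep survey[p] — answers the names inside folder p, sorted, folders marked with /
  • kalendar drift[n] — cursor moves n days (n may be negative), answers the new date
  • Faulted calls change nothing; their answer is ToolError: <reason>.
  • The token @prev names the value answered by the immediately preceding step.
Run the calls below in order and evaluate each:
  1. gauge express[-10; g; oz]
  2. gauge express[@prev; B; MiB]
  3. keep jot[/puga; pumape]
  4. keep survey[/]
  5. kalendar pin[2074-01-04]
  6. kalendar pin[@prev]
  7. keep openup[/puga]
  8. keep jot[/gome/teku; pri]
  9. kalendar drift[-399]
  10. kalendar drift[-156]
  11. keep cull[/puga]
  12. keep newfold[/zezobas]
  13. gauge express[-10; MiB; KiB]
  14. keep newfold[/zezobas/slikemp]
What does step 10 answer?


Answer: 2072-06-28

Derivation:
Then gauge express using v: -10, u_from: g, u_to: oz, and see -16000000/45359237.
I try gauge express using v: @prev, u_from: B, u_to: MiB, which returns -15625/46447858688.
Using keep jot using p: /puga, c: pumape, and get created.
I run keep survey using p: /, and observe [gome/, jibi_ob, puga].
Invoking kalendar pin using d: 2074-01-04, which returns 2074-01-04.
Calling kalendar pin using d: @prev, and see 2074-01-04.
Invoking keep openup using p: /puga, → pumape.
Invoking keep jot using p: /gome/teku, c: pri, and get created.
Calling kalendar drift using n: -399, and see 2072-12-01.
Next I call kalendar drift using n: -156, which returns 2072-06-28.
Invoking keep cull using p: /puga, and see ok.
Now I run keep newfold using p: /zezobas, and observe ok.
I invoke gauge express using v: -10, u_from: MiB, u_to: KiB, which returns -10240.
I invoke keep newfold using p: /zezobas/slikemp, — result: ok.


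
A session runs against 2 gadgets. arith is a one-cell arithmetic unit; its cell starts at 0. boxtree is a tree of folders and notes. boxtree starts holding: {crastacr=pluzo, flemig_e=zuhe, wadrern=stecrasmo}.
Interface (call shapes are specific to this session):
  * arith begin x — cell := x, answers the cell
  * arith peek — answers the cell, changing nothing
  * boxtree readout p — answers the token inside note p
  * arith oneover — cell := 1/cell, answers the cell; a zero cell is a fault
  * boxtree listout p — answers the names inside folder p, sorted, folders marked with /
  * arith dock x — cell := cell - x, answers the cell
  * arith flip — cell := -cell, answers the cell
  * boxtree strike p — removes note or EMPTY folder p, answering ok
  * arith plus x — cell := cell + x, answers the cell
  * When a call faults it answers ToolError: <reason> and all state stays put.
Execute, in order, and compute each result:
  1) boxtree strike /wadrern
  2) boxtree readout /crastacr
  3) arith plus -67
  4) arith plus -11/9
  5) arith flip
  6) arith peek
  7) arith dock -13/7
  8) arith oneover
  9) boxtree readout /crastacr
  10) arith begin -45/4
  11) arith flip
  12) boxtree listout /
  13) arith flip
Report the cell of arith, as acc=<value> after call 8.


Do: boxtree strike[p→/wadrern]
See: ok
Do: boxtree readout[p→/crastacr]
See: pluzo
Do: arith plus[x→-67]
See: -67
Do: arith plus[x→-11/9]
See: -614/9
Do: arith flip[]
See: 614/9
Do: arith peek[]
See: 614/9
Do: arith dock[x→-13/7]
See: 4415/63
Do: arith oneover[]
See: 63/4415
Do: boxtree readout[p→/crastacr]
See: pluzo
Do: arith begin[x→-45/4]
See: -45/4
Do: arith flip[]
See: 45/4
Do: boxtree listout[p→/]
See: [crastacr, flemig_e]
Do: arith flip[]
See: -45/4

Answer: acc=63/4415


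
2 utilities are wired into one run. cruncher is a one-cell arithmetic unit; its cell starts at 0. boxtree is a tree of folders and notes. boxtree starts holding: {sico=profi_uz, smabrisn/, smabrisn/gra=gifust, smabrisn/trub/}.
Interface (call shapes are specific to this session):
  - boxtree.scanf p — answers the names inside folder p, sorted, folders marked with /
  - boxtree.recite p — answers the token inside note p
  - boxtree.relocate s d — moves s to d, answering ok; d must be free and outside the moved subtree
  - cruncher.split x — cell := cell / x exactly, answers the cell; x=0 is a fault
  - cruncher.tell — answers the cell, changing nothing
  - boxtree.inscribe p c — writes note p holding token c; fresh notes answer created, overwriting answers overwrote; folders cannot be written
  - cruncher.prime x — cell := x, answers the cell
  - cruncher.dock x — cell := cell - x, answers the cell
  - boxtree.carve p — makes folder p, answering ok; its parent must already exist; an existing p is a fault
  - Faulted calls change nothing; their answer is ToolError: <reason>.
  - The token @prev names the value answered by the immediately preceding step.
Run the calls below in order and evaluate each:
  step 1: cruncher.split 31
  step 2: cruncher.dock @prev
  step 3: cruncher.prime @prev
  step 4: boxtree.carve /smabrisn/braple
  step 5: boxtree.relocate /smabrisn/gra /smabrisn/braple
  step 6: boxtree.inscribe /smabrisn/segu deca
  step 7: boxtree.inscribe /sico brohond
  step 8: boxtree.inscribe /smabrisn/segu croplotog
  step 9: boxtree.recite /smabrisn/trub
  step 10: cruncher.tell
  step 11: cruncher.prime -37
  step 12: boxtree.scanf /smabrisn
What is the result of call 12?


Answer: [braple/, gra, segu, trub/]

Derivation:
Now I run cruncher.split on x=31, yielding 0.
I invoke cruncher.dock on x=@prev, and see 0.
I call cruncher.prime on x=@prev, — result: 0.
I call boxtree.carve on p=/smabrisn/braple, giving ok.
I try boxtree.relocate on s=/smabrisn/gra, d=/smabrisn/braple, yielding ToolError: exists.
Invoking boxtree.inscribe on p=/smabrisn/segu, c=deca, → created.
Then boxtree.inscribe on p=/sico, c=brohond, and observe overwrote.
I use boxtree.inscribe on p=/smabrisn/segu, c=croplotog, and get overwrote.
Calling boxtree.recite on p=/smabrisn/trub, and see ToolError: is a directory.
Now I run cruncher.tell(), which returns 0.
Using cruncher.prime on x=-37, and see -37.
Using boxtree.scanf on p=/smabrisn, → [braple/, gra, segu, trub/].


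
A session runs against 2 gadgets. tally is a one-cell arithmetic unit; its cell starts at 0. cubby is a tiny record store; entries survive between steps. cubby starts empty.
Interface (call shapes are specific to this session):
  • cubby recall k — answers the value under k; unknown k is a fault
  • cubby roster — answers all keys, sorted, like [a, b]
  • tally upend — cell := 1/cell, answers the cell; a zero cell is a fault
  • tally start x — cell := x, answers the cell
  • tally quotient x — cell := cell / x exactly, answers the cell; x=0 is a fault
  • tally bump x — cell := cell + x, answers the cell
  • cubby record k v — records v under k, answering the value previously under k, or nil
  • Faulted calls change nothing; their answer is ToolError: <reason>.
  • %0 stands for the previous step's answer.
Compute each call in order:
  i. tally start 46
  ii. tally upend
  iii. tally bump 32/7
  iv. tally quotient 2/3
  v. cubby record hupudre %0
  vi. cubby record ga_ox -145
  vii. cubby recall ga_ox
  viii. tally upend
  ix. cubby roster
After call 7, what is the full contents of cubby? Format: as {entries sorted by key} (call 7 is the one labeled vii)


Step: tally start[46]
Result: 46
Step: tally upend[]
Result: 1/46
Step: tally bump[32/7]
Result: 1479/322
Step: tally quotient[2/3]
Result: 4437/644
Step: cubby record[hupudre; %0]
Result: nil
Step: cubby record[ga_ox; -145]
Result: nil
Step: cubby recall[ga_ox]
Result: -145
Step: tally upend[]
Result: 644/4437
Step: cubby roster[]
Result: [ga_ox, hupudre]

Answer: {ga_ox=-145, hupudre=4437/644}


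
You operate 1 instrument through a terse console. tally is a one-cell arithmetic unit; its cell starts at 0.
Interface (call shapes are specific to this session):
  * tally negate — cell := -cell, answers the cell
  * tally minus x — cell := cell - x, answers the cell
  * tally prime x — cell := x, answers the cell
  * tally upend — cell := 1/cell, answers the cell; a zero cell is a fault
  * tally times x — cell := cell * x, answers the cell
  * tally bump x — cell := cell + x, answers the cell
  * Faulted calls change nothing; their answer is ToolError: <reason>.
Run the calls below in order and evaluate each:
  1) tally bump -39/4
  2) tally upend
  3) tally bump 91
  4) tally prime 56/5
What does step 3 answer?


% 1. tally bump(x→-39/4) : -39/4
% 2. tally upend() : -4/39
% 3. tally bump(x→91) : 3545/39
% 4. tally prime(x→56/5) : 56/5

Answer: 3545/39


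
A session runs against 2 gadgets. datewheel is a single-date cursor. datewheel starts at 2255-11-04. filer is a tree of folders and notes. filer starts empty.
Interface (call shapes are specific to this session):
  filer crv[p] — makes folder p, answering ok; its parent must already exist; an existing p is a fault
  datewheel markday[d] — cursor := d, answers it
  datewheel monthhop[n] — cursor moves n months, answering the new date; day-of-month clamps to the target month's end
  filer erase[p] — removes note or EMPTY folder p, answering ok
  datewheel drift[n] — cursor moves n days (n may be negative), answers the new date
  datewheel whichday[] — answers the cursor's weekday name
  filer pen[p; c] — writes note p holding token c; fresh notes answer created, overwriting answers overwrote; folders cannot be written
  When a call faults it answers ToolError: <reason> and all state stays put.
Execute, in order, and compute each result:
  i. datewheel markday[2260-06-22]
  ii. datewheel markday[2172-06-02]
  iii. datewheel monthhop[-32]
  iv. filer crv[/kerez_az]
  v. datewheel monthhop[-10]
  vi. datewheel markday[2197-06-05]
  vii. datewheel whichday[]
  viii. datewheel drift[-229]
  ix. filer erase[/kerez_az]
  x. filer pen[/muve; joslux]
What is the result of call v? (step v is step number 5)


→ datewheel markday(d=2260-06-22)
← 2260-06-22
→ datewheel markday(d=2172-06-02)
← 2172-06-02
→ datewheel monthhop(n=-32)
← 2169-10-02
→ filer crv(p=/kerez_az)
← ok
→ datewheel monthhop(n=-10)
← 2168-12-02
→ datewheel markday(d=2197-06-05)
← 2197-06-05
→ datewheel whichday()
← Monday
→ datewheel drift(n=-229)
← 2196-10-19
→ filer erase(p=/kerez_az)
← ok
→ filer pen(p=/muve, c=joslux)
← created

Answer: 2168-12-02


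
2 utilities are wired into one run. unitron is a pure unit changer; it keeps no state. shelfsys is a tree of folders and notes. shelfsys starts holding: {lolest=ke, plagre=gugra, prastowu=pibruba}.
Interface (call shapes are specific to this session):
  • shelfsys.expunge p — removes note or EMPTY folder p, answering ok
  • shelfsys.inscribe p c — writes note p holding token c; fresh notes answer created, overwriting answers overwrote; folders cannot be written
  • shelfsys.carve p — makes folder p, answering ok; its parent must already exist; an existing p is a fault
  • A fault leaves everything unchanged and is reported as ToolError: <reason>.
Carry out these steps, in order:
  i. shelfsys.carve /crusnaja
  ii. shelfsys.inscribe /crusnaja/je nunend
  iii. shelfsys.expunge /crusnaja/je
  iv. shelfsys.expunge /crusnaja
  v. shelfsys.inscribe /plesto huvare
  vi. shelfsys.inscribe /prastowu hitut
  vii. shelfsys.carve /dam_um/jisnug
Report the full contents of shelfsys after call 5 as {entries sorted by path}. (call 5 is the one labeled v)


Using carve passing /crusnaja, → ok.
I call inscribe passing /crusnaja/je, nunend: created.
I use expunge passing /crusnaja/je: ok.
Next I call expunge passing /crusnaja, yielding ok.
I use inscribe passing /plesto, huvare, giving created.
I try inscribe passing /prastowu, hitut, yielding overwrote.
Invoking carve passing /dam_um/jisnug, giving ToolError: no parent.

Answer: {lolest=ke, plagre=gugra, plesto=huvare, prastowu=pibruba}


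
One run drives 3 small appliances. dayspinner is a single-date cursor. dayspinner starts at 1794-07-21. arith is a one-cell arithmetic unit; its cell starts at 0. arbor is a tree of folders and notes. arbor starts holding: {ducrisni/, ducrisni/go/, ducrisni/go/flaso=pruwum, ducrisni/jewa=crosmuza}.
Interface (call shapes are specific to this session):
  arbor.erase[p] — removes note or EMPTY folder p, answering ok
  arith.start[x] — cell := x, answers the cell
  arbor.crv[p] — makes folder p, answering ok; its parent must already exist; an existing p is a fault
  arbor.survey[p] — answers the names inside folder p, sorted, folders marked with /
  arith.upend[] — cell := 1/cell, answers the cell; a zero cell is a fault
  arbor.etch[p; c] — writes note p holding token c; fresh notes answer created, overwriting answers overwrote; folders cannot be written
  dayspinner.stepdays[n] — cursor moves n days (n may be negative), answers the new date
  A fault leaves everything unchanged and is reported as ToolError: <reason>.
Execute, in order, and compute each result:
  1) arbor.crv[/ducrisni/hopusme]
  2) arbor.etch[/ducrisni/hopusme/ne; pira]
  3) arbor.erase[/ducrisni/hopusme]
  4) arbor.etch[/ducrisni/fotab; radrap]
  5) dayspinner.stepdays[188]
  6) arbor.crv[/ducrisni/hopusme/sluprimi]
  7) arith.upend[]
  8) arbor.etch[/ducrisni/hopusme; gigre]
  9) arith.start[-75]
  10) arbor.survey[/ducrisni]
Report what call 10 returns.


Do: arbor.crv[p=/ducrisni/hopusme]
See: ok
Do: arbor.etch[p=/ducrisni/hopusme/ne; c=pira]
See: created
Do: arbor.erase[p=/ducrisni/hopusme]
See: ToolError: not empty
Do: arbor.etch[p=/ducrisni/fotab; c=radrap]
See: created
Do: dayspinner.stepdays[n=188]
See: 1795-01-25
Do: arbor.crv[p=/ducrisni/hopusme/sluprimi]
See: ok
Do: arith.upend[]
See: ToolError: reciprocal of zero
Do: arbor.etch[p=/ducrisni/hopusme; c=gigre]
See: ToolError: is a directory
Do: arith.start[x=-75]
See: -75
Do: arbor.survey[p=/ducrisni]
See: [fotab, go/, hopusme/, jewa]

Answer: [fotab, go/, hopusme/, jewa]


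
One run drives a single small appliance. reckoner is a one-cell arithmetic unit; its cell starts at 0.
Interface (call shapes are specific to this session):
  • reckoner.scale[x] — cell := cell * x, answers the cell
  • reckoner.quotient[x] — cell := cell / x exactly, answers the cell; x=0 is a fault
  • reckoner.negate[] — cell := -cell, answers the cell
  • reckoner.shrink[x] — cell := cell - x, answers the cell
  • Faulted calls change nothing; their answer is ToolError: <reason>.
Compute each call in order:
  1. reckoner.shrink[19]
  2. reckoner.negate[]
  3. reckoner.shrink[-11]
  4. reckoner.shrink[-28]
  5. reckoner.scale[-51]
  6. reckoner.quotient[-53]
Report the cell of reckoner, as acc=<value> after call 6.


Answer: acc=2958/53

Derivation:
==> shrink(19)
<== -19
==> negate()
<== 19
==> shrink(-11)
<== 30
==> shrink(-28)
<== 58
==> scale(-51)
<== -2958
==> quotient(-53)
<== 2958/53


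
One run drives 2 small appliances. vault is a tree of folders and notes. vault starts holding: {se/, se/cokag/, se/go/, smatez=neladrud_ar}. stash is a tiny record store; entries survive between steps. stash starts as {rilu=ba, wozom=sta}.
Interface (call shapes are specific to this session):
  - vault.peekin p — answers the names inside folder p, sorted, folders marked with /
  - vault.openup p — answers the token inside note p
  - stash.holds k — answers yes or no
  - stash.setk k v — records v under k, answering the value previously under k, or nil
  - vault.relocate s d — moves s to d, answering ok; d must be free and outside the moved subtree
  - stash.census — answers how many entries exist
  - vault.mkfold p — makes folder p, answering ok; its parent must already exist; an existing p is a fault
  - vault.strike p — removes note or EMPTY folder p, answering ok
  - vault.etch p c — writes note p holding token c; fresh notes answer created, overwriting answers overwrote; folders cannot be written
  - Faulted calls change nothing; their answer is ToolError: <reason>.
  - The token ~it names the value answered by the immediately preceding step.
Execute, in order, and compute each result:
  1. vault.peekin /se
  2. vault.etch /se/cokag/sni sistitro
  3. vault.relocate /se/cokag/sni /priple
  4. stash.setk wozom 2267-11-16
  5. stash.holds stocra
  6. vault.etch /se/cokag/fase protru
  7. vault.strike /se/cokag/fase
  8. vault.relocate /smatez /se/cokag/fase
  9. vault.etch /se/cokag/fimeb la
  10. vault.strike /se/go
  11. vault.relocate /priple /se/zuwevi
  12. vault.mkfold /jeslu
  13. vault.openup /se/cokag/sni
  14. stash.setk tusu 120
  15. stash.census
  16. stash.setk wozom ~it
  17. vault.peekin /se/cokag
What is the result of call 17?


Answer: [fase, fimeb]

Derivation:
Then peekin using /se, and get [cokag/, go/].
I invoke etch using /se/cokag/sni, sistitro, which returns created.
I try relocate using /se/cokag/sni, /priple, and observe ok.
I call setk using wozom, 2267-11-16, which returns sta.
I call holds using stocra, and observe no.
Then etch using /se/cokag/fase, protru: created.
I try strike using /se/cokag/fase, and observe ok.
I try relocate using /smatez, /se/cokag/fase, which returns ok.
Then etch using /se/cokag/fimeb, la, — result: created.
Calling strike using /se/go, which returns ok.
I use relocate using /priple, /se/zuwevi, — result: ok.
Now I run mkfold using /jeslu, and get ok.
Calling openup using /se/cokag/sni, and observe ToolError: not found.
I invoke setk using tusu, 120, giving nil.
Next I call census(), and observe 3.
Invoking setk using wozom, ~it, yielding 2267-11-16.
Then peekin using /se/cokag, and observe [fase, fimeb].


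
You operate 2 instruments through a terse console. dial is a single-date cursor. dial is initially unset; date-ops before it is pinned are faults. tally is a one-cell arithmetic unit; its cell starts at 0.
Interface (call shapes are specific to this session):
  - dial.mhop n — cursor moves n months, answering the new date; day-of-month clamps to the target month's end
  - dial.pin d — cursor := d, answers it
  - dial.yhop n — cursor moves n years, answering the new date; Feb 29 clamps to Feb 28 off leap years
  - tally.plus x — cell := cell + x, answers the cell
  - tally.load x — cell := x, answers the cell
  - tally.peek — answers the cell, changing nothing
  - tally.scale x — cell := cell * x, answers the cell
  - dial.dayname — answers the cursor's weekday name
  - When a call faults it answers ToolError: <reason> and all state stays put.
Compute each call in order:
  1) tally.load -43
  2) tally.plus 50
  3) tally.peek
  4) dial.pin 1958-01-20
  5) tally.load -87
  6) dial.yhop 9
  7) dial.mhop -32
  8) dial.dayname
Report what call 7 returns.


Answer: 1964-05-20

Derivation:
Calling tally.load on x→-43: -43.
I use tally.plus on x→50, yielding 7.
Now I run tally.peek(), yielding 7.
I try dial.pin on d→1958-01-20: 1958-01-20.
Calling tally.load on x→-87, — result: -87.
Then dial.yhop on n→9, and see 1967-01-20.
I run dial.mhop on n→-32: 1964-05-20.
Next I call dial.dayname(), yielding Wednesday.


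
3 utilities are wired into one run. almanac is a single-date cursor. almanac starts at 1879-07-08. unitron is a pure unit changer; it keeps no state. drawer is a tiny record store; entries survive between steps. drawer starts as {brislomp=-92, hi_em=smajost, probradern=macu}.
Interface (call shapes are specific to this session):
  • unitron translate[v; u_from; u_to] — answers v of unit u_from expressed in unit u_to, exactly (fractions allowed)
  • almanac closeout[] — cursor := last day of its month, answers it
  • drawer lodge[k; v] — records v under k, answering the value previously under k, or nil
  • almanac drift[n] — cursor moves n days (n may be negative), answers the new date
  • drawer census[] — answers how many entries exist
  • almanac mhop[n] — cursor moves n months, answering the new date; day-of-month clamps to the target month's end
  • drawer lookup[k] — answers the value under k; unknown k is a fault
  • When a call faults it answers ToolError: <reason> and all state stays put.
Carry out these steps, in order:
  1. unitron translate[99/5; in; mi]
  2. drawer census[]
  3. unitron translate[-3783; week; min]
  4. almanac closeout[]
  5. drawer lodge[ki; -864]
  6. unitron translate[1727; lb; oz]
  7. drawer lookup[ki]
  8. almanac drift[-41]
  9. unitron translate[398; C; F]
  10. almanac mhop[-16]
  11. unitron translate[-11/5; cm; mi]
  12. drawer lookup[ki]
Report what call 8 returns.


Answer: 1879-06-20

Derivation:
>> unitron translate(v=99/5, u_from=in, u_to=mi)
<< 1/3200
>> drawer census()
<< 3
>> unitron translate(v=-3783, u_from=week, u_to=min)
<< -38132640
>> almanac closeout()
<< 1879-07-31
>> drawer lodge(k=ki, v=-864)
<< nil
>> unitron translate(v=1727, u_from=lb, u_to=oz)
<< 27632
>> drawer lookup(k=ki)
<< -864
>> almanac drift(n=-41)
<< 1879-06-20
>> unitron translate(v=398, u_from=C, u_to=F)
<< 3742/5
>> almanac mhop(n=-16)
<< 1878-02-20
>> unitron translate(v=-11/5, u_from=cm, u_to=mi)
<< -1/73152
>> drawer lookup(k=ki)
<< -864


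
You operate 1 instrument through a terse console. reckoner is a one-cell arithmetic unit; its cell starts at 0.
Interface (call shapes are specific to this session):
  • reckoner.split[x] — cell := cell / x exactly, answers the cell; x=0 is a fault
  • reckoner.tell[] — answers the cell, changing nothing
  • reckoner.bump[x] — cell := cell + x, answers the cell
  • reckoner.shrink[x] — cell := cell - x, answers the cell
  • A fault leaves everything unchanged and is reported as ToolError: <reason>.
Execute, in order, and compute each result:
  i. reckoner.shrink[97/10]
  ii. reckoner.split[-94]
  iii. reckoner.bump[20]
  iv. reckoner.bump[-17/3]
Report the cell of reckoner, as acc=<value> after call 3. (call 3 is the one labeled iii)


Calling reckoner.shrink using x: 97/10, and observe -97/10.
Next I call reckoner.split using x: -94, and get 97/940.
Using reckoner.bump using x: 20, giving 18897/940.
Calling reckoner.bump using x: -17/3, which returns 40711/2820.

Answer: acc=18897/940


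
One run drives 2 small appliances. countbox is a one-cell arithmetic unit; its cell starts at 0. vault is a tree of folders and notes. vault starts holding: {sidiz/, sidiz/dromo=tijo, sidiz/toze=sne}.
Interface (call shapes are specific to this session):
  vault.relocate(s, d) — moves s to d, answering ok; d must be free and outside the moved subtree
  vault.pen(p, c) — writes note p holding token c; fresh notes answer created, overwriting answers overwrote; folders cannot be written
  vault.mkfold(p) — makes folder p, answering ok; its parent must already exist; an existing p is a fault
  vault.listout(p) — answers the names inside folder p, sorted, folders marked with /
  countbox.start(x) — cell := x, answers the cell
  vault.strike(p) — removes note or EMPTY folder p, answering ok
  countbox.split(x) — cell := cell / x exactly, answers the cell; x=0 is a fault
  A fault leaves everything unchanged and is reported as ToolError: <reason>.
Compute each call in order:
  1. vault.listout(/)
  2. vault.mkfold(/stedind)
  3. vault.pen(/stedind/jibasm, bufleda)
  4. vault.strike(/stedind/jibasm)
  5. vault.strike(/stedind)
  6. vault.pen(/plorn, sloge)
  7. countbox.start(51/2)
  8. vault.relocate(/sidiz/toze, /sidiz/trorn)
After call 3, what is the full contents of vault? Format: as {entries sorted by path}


;; 1. vault.listout(p→/) ~> [sidiz/]
;; 2. vault.mkfold(p→/stedind) ~> ok
;; 3. vault.pen(p→/stedind/jibasm, c→bufleda) ~> created
;; 4. vault.strike(p→/stedind/jibasm) ~> ok
;; 5. vault.strike(p→/stedind) ~> ok
;; 6. vault.pen(p→/plorn, c→sloge) ~> created
;; 7. countbox.start(x→51/2) ~> 51/2
;; 8. vault.relocate(s→/sidiz/toze, d→/sidiz/trorn) ~> ok

Answer: {sidiz/, sidiz/dromo=tijo, sidiz/toze=sne, stedind/, stedind/jibasm=bufleda}


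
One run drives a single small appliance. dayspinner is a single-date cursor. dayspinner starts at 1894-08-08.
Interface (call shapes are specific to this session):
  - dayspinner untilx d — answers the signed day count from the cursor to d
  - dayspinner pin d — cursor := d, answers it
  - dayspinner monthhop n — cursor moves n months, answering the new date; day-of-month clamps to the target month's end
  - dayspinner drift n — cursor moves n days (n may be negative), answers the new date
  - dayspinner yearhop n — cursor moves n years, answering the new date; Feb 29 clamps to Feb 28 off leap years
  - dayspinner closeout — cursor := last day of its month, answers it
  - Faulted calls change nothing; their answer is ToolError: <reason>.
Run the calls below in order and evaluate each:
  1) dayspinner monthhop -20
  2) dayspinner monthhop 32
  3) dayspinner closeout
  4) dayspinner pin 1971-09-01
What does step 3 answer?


==> dayspinner monthhop(n: -20)
<== 1892-12-08
==> dayspinner monthhop(n: 32)
<== 1895-08-08
==> dayspinner closeout()
<== 1895-08-31
==> dayspinner pin(d: 1971-09-01)
<== 1971-09-01

Answer: 1895-08-31
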